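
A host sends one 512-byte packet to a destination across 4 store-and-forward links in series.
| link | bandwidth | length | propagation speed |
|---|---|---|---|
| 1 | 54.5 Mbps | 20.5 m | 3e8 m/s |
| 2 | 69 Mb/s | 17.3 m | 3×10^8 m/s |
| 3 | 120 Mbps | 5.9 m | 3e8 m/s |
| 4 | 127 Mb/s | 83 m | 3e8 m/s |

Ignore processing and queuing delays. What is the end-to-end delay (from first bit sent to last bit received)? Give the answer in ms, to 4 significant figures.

0.2013 ms

L = 512 × 8 = 4096 bits.
Transmission delays (L/R per hop): 0.075156, 0.0593623, 0.0341333, 0.032252 ms; sum = 0.200904 ms.
Propagation delays (d/s per hop): 6.83333e-05, 5.76667e-05, 1.96667e-05, 0.000276667 ms; sum = 0.000422333 ms.
End-to-end = 0.2013 ms.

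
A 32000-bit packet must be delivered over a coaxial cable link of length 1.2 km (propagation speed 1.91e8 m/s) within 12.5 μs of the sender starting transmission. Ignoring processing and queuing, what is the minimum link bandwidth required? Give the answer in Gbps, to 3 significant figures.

5.15 Gbps

Propagation delay = 1200 / 191000000 = 6.28272 μs.
Transmission budget = 12.5 − 6.28272 = 6.21728 μs.
R ≥ L / t_tx = 32000 bits / 6.21728e-06 s = 5.15 Gbps.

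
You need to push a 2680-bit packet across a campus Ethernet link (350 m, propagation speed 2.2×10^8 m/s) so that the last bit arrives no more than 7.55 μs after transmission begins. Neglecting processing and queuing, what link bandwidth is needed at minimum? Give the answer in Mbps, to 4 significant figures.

Propagation delay = 350 / 2.2e+08 = 1.59091 μs.
Transmission budget = 7.55 − 1.59091 = 5.95909 μs.
R ≥ L / t_tx = 2680 bits / 5.95909e-06 s = 449.7 Mbps.

449.7 Mbps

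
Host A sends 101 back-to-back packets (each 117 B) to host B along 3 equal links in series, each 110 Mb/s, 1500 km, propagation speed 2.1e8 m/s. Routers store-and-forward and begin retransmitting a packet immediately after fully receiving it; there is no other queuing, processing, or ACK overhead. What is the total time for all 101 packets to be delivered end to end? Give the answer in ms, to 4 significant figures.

Per-hop transmission t_tx = L/R = 936/110000000 = 0.00850909 ms.
Per-hop propagation t_prop = 1500000/210000000 = 7.14286 ms.
Pipeline fill: first packet needs 3·t_tx to clear all hops; remaining 100 packets each add one t_tx.
Total = (3+101-1)·t_tx + 3·t_prop = 103·0.00850909 + 3·7.14286 = 22.31 ms.

22.31 ms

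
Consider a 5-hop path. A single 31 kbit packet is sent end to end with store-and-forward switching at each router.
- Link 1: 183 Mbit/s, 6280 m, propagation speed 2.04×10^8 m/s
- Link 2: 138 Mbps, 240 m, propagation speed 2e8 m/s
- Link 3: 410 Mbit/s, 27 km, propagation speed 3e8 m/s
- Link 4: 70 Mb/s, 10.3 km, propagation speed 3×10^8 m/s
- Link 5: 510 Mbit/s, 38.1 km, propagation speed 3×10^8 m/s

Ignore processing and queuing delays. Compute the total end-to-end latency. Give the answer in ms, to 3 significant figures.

L = 31000 bits.
Transmission delays (L/R per hop): 0.169399, 0.224638, 0.0756098, 0.442857, 0.0607843 ms; sum = 0.973288 ms.
Propagation delays (d/s per hop): 0.0307843, 0.0012, 0.09, 0.0343333, 0.127 ms; sum = 0.283318 ms.
End-to-end = 1.26 ms.

1.26 ms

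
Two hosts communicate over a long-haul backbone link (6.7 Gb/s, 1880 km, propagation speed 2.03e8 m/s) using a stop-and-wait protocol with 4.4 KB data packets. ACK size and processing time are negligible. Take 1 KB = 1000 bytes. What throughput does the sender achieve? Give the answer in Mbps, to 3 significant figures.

t_tx = L/R = 35200/6700000000 = 5.25373e-06 s.
t_prop = 1880000/2.03e+08 = 0.00926108 s; RTT = 0.0185222 s.
Cycle = t_tx + RTT = 0.0185274 s.
Throughput = L / cycle = 35200 / 0.0185274 = 1.90 Mbps.

1.90 Mbps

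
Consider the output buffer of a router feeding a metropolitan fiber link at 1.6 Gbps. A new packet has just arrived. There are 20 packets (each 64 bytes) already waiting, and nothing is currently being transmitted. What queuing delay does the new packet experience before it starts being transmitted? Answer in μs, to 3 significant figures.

6.40 μs

Each queued packet: L/R = 512/1600000000 = 0.32 μs.
20 queued → 6.4 μs.
Queuing delay = 6.40 μs.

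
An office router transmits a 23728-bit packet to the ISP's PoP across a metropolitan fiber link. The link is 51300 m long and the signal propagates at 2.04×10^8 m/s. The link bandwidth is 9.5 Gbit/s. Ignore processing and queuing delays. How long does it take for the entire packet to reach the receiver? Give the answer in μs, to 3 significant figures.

Transmission delay = L/R = 23728 / 9500000000 = 2.49768 μs.
Propagation delay = d/s = 51300 m / 204000000 m/s = 251.471 μs.
Total = 254 μs.

254 μs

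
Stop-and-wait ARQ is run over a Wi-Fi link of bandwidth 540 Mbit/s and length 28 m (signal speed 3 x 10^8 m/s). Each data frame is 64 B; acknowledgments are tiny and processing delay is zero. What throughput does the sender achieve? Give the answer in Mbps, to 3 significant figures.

451 Mbps

t_tx = L/R = 512/540000000 = 9.48148e-07 s.
t_prop = 28/300000000 = 9.33333e-08 s; RTT = 1.86667e-07 s.
Cycle = t_tx + RTT = 1.13481e-06 s.
Throughput = L / cycle = 512 / 1.13481e-06 = 451 Mbps.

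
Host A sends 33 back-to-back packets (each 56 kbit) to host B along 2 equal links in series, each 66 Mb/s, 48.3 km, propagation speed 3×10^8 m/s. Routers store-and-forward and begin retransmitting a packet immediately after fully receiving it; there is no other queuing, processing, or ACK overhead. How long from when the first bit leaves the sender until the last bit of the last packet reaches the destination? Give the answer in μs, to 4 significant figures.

Per-hop transmission t_tx = L/R = 56000/66000000 = 848.485 μs.
Per-hop propagation t_prop = 48300/300000000 = 161 μs.
Pipeline fill: first packet needs 2·t_tx to clear all hops; remaining 32 packets each add one t_tx.
Total = (2+33-1)·t_tx + 2·t_prop = 34·848.485 + 2·161 = 29170 μs.

29170 μs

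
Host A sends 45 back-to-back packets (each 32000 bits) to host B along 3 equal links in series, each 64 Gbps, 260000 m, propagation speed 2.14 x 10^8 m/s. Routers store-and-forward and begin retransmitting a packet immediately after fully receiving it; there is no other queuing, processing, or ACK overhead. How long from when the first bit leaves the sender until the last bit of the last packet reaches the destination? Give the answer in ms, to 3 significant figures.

3.67 ms

Per-hop transmission t_tx = L/R = 32000/64000000000 = 0.0005 ms.
Per-hop propagation t_prop = 260000/214000000 = 1.21495 ms.
Pipeline fill: first packet needs 3·t_tx to clear all hops; remaining 44 packets each add one t_tx.
Total = (3+45-1)·t_tx + 3·t_prop = 47·0.0005 + 3·1.21495 = 3.67 ms.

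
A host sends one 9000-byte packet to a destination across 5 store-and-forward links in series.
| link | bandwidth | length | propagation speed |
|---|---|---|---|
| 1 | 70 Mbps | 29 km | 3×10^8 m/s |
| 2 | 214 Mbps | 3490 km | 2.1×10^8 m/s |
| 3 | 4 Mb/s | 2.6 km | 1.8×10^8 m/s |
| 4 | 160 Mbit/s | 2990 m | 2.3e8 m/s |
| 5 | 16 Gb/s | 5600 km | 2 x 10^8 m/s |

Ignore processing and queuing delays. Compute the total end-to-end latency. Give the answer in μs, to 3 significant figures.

64600 μs

L = 9000 × 8 = 72000 bits.
Transmission delays (L/R per hop): 1028.57, 336.449, 18000, 450, 4.5 μs; sum = 19819.5 μs.
Propagation delays (d/s per hop): 96.6667, 16619, 14.4444, 13, 28000 μs; sum = 44743.2 μs.
End-to-end = 64600 μs.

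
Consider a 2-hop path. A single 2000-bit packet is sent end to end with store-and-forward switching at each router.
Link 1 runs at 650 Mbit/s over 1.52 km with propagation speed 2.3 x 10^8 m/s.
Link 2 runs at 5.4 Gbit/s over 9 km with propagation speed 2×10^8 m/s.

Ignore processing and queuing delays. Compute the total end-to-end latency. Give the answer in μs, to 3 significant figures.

55.1 μs

Transmission delays (L/R per hop): 3.07692, 0.37037 μs; sum = 3.44729 μs.
Propagation delays (d/s per hop): 6.6087, 45 μs; sum = 51.6087 μs.
End-to-end = 55.1 μs.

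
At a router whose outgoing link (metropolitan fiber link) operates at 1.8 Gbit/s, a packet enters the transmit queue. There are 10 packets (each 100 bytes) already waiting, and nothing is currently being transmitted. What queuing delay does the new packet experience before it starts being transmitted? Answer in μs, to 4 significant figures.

Each queued packet: L/R = 800/1800000000 = 0.444444 μs.
10 queued → 4.44444 μs.
Queuing delay = 4.444 μs.

4.444 μs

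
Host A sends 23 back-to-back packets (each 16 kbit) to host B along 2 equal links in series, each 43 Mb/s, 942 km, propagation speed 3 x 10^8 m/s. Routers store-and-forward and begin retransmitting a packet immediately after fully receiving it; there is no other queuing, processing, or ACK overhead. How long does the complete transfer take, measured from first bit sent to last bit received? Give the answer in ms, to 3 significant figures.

15.2 ms

Per-hop transmission t_tx = L/R = 16000/43000000 = 0.372093 ms.
Per-hop propagation t_prop = 942000/300000000 = 3.14 ms.
Pipeline fill: first packet needs 2·t_tx to clear all hops; remaining 22 packets each add one t_tx.
Total = (2+23-1)·t_tx + 2·t_prop = 24·0.372093 + 2·3.14 = 15.2 ms.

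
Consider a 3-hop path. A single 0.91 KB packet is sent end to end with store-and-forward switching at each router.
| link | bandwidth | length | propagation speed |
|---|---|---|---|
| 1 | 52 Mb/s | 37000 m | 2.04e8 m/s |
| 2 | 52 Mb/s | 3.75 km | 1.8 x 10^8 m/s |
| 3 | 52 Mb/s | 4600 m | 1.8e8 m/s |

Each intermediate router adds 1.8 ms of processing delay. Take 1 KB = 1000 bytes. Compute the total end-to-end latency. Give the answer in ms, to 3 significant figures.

L = 7280 bits.
Transmission delay per hop = L/R = 7280/52000000 = 0.14 ms; 3 hops → 0.42 ms.
Propagation delays (d/s per hop): 0.181373, 0.0208333, 0.0255556 ms; sum = 0.227761 ms.
Processing at 2 router(s): 2 × 1.8 ms = 3.6 ms.
End-to-end = 4.25 ms.

4.25 ms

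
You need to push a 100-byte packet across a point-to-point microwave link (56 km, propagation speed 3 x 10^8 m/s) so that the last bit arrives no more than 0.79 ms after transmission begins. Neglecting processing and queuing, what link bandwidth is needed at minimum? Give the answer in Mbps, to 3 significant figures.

L = 800 bits.
Propagation delay = 56000 / 300000000 = 0.186667 ms.
Transmission budget = 0.79 − 0.186667 = 0.603333 ms.
R ≥ L / t_tx = 800 bits / 0.000603333 s = 1.33 Mbps.

1.33 Mbps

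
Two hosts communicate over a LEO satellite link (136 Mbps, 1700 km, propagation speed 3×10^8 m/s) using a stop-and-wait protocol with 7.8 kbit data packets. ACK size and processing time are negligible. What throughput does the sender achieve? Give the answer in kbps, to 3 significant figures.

t_tx = L/R = 7800/136000000 = 5.73529e-05 s.
t_prop = 1700000/300000000 = 0.00566667 s; RTT = 0.0113333 s.
Cycle = t_tx + RTT = 0.0113907 s.
Throughput = L / cycle = 7800 / 0.0113907 = 685 kbps.

685 kbps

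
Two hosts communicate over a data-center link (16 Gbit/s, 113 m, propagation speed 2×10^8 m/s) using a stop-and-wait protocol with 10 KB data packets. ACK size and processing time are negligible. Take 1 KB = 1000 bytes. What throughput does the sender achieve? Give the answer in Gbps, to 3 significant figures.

13.1 Gbps

t_tx = L/R = 80000/16000000000 = 5e-06 s.
t_prop = 113/200000000 = 5.65e-07 s; RTT = 1.13e-06 s.
Cycle = t_tx + RTT = 6.13e-06 s.
Throughput = L / cycle = 80000 / 6.13e-06 = 13.1 Gbps.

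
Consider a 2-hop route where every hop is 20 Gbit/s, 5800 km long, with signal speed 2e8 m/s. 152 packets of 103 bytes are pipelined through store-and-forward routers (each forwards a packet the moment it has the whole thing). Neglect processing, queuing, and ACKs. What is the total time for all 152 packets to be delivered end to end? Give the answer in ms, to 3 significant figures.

58.0 ms

Per-hop transmission t_tx = L/R = 824/20000000000 = 4.12e-05 ms.
Per-hop propagation t_prop = 5800000/200000000 = 29 ms.
Pipeline fill: first packet needs 2·t_tx to clear all hops; remaining 151 packets each add one t_tx.
Total = (2+152-1)·t_tx + 2·t_prop = 153·4.12e-05 + 2·29 = 58.0 ms.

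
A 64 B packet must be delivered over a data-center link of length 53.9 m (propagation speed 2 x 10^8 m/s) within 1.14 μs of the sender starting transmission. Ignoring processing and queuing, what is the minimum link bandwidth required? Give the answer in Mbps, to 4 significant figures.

L = 512 bits.
Propagation delay = 53.9 / 200000000 = 0.2695 μs.
Transmission budget = 1.14 − 0.2695 = 0.8705 μs.
R ≥ L / t_tx = 512 bits / 8.705e-07 s = 588.2 Mbps.

588.2 Mbps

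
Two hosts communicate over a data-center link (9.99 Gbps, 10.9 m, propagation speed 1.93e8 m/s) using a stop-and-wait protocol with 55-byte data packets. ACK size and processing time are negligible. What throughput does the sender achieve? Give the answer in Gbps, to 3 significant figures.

t_tx = L/R = 440/9990000000 = 4.4044e-08 s.
t_prop = 10.9/193000000 = 5.64767e-08 s; RTT = 1.12953e-07 s.
Cycle = t_tx + RTT = 1.56997e-07 s.
Throughput = L / cycle = 440 / 1.56997e-07 = 2.80 Gbps.

2.80 Gbps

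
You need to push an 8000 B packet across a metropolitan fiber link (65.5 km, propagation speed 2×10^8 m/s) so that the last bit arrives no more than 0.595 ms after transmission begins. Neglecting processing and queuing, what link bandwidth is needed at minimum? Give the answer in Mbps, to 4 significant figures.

239.3 Mbps

L = 64000 bits.
Propagation delay = 65500 / 200000000 = 0.3275 ms.
Transmission budget = 0.595 − 0.3275 = 0.2675 ms.
R ≥ L / t_tx = 64000 bits / 0.0002675 s = 239.3 Mbps.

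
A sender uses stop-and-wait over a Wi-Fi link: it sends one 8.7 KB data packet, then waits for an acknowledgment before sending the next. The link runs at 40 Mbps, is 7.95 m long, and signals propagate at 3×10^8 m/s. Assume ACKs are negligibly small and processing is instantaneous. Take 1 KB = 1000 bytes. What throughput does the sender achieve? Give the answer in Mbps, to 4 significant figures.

40.00 Mbps

t_tx = L/R = 69600/40000000 = 0.00174 s.
t_prop = 7.95/300000000 = 2.65e-08 s; RTT = 5.3e-08 s.
Cycle = t_tx + RTT = 0.00174005 s.
Throughput = L / cycle = 69600 / 0.00174005 = 40.00 Mbps.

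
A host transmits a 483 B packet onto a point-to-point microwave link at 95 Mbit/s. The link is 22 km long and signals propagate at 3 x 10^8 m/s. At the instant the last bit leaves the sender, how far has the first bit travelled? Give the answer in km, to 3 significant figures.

t_tx = L/R = 3864/95000000 = 4.06737e-05 s.
Distance = s × t_tx = 300000000 × 4.06737e-05 = 12.2 km.

12.2 km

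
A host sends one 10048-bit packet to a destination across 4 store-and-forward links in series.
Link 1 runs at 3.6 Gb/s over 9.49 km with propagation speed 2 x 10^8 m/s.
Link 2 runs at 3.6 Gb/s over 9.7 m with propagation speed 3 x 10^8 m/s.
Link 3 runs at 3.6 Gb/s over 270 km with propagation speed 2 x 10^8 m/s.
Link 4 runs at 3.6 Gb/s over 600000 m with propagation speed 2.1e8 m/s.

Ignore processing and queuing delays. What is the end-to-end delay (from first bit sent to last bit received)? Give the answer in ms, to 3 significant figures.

4.27 ms

Transmission delay per hop = L/R = 10048/3600000000 = 0.00279111 ms; 4 hops → 0.0111644 ms.
Propagation delays (d/s per hop): 0.04745, 3.23333e-05, 1.35, 2.85714 ms; sum = 4.25463 ms.
End-to-end = 4.27 ms.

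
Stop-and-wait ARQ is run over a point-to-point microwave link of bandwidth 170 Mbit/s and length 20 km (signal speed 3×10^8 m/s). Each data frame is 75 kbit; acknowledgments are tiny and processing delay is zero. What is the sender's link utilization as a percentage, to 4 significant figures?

t_tx = L/R = 75000/170000000 = 0.000441176 s.
t_prop = 20000/300000000 = 6.66667e-05 s; RTT = 0.000133333 s.
Cycle = t_tx + RTT = 0.00057451 s.
Utilization = t_tx / cycle = 0.000441176/0.00057451 = 76.79 %.

76.79 %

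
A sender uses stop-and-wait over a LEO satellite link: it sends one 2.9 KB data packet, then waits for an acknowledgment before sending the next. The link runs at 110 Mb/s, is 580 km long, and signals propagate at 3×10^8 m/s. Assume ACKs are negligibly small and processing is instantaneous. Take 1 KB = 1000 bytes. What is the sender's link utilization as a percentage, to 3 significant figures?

5.17 %

t_tx = L/R = 23200/110000000 = 0.000210909 s.
t_prop = 580000/300000000 = 0.00193333 s; RTT = 0.00386667 s.
Cycle = t_tx + RTT = 0.00407758 s.
Utilization = t_tx / cycle = 0.000210909/0.00407758 = 5.17 %.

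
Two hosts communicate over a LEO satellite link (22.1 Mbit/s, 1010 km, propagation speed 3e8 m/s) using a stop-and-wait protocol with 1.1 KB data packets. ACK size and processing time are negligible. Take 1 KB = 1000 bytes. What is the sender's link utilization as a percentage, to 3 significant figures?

t_tx = L/R = 8800/22100000 = 0.00039819 s.
t_prop = 1010000/300000000 = 0.00336667 s; RTT = 0.00673333 s.
Cycle = t_tx + RTT = 0.00713152 s.
Utilization = t_tx / cycle = 0.00039819/0.00713152 = 5.58 %.

5.58 %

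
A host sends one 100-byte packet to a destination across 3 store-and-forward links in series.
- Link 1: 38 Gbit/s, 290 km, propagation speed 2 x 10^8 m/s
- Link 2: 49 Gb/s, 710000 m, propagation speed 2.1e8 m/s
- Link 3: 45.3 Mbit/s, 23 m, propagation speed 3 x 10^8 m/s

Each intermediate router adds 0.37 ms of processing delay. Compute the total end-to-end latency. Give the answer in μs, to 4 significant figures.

5589 μs

L = 100 × 8 = 800 bits.
Transmission delays (L/R per hop): 0.0210526, 0.0163265, 17.66 μs; sum = 17.6974 μs.
Propagation delays (d/s per hop): 1450, 3380.95, 0.0766667 μs; sum = 4831.03 μs.
Processing at 2 router(s): 2 × 0.37 ms = 740 μs.
End-to-end = 5589 μs.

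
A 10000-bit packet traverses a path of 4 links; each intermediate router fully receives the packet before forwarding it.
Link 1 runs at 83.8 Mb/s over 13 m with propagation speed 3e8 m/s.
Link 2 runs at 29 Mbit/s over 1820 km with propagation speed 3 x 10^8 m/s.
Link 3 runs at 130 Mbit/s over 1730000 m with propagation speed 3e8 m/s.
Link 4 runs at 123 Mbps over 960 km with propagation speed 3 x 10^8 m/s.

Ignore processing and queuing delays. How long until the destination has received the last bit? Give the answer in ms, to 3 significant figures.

Transmission delays (L/R per hop): 0.119332, 0.344828, 0.0769231, 0.0813008 ms; sum = 0.622383 ms.
Propagation delays (d/s per hop): 4.33333e-05, 6.06667, 5.76667, 3.2 ms; sum = 15.0334 ms.
End-to-end = 15.7 ms.

15.7 ms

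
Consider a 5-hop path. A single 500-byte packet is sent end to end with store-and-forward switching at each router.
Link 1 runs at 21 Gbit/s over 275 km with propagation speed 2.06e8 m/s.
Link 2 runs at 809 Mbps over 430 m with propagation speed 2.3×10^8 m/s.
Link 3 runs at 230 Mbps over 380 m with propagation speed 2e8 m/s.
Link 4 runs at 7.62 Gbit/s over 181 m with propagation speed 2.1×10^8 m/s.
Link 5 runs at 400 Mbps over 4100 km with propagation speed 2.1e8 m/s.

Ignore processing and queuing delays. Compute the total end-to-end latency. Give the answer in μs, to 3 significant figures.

20900 μs

L = 500 × 8 = 4000 bits.
Transmission delays (L/R per hop): 0.190476, 4.94438, 17.3913, 0.524934, 10 μs; sum = 33.0511 μs.
Propagation delays (d/s per hop): 1334.95, 1.86957, 1.9, 0.861905, 19523.8 μs; sum = 20863.4 μs.
End-to-end = 20900 μs.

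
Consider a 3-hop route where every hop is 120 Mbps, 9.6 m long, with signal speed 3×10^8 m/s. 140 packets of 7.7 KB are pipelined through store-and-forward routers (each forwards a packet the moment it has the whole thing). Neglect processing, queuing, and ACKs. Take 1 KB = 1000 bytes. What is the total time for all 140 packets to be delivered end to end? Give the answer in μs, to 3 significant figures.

Per-hop transmission t_tx = L/R = 61600/120000000 = 513.333 μs.
Per-hop propagation t_prop = 9.6/300000000 = 0.032 μs.
Pipeline fill: first packet needs 3·t_tx to clear all hops; remaining 139 packets each add one t_tx.
Total = (3+140-1)·t_tx + 3·t_prop = 142·513.333 + 3·0.032 = 72900 μs.

72900 μs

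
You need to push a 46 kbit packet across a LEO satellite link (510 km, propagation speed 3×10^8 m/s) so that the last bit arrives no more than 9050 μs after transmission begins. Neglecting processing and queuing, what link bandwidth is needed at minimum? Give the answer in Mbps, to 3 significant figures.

6.26 Mbps

Propagation delay = 510000 / 300000000 = 1700 μs.
Transmission budget = 9050 − 1700 = 7350 μs.
R ≥ L / t_tx = 46000 bits / 0.00735 s = 6.26 Mbps.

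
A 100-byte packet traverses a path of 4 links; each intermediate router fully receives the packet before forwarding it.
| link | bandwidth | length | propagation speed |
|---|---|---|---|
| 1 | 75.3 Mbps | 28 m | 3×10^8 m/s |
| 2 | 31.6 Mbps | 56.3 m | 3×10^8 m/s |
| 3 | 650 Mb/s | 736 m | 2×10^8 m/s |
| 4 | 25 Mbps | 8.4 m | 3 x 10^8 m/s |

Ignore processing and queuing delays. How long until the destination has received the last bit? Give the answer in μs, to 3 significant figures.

L = 100 × 8 = 800 bits.
Transmission delays (L/R per hop): 10.6242, 25.3165, 1.23077, 32 μs; sum = 69.1714 μs.
Propagation delays (d/s per hop): 0.0933333, 0.187667, 3.68, 0.028 μs; sum = 3.989 μs.
End-to-end = 73.2 μs.

73.2 μs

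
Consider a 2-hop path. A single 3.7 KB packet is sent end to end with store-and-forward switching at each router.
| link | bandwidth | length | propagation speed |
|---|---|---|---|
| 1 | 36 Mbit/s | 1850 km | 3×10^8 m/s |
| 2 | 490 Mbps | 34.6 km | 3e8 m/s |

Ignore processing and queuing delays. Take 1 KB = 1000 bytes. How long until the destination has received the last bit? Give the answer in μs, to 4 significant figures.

L = 29600 bits.
Transmission delays (L/R per hop): 822.222, 60.4082 μs; sum = 882.63 μs.
Propagation delays (d/s per hop): 6166.67, 115.333 μs; sum = 6282 μs.
End-to-end = 7165 μs.

7165 μs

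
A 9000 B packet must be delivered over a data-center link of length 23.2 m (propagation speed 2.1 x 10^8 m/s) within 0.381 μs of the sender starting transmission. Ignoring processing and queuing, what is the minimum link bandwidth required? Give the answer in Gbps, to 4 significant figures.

L = 72000 bits.
Propagation delay = 23.2 / 210000000 = 0.110476 μs.
Transmission budget = 0.381 − 0.110476 = 0.270524 μs.
R ≥ L / t_tx = 72000 bits / 2.70524e-07 s = 266.2 Gbps.

266.2 Gbps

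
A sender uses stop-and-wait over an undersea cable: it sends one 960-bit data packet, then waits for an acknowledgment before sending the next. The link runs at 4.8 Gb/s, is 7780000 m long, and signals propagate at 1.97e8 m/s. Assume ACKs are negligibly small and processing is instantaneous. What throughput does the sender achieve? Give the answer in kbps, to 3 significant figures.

t_tx = L/R = 960/4800000000 = 2e-07 s.
t_prop = 7780000/197000000 = 0.0394924 s; RTT = 0.0789848 s.
Cycle = t_tx + RTT = 0.078985 s.
Throughput = L / cycle = 960 / 0.078985 = 12.2 kbps.

12.2 kbps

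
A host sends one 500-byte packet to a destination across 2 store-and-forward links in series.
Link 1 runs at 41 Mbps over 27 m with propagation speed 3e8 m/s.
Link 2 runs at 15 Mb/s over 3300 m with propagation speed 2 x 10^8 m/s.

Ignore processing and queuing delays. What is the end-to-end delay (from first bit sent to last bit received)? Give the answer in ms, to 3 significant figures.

L = 500 × 8 = 4000 bits.
Transmission delays (L/R per hop): 0.097561, 0.266667 ms; sum = 0.364228 ms.
Propagation delays (d/s per hop): 9e-05, 0.0165 ms; sum = 0.01659 ms.
End-to-end = 0.381 ms.

0.381 ms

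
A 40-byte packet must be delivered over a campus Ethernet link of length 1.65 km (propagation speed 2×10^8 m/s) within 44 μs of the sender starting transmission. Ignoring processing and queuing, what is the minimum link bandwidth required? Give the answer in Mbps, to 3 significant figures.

8.95 Mbps

L = 320 bits.
Propagation delay = 1650 / 200000000 = 8.25 μs.
Transmission budget = 44 − 8.25 = 35.75 μs.
R ≥ L / t_tx = 320 bits / 3.575e-05 s = 8.95 Mbps.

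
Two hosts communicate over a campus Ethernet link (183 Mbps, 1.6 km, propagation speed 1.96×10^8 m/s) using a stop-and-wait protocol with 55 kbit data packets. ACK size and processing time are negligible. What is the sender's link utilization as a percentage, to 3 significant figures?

t_tx = L/R = 55000/183000000 = 0.000300546 s.
t_prop = 1600/196000000 = 8.16327e-06 s; RTT = 1.63265e-05 s.
Cycle = t_tx + RTT = 0.000316873 s.
Utilization = t_tx / cycle = 0.000300546/0.000316873 = 94.8 %.

94.8 %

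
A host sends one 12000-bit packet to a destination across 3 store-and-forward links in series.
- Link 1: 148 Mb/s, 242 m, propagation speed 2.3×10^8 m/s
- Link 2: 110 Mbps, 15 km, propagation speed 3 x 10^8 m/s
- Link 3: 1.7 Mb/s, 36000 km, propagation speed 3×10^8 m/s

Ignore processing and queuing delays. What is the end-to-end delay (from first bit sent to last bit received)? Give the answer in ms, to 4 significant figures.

127.3 ms

Transmission delays (L/R per hop): 0.0810811, 0.109091, 7.05882 ms; sum = 7.249 ms.
Propagation delays (d/s per hop): 0.00105217, 0.05, 120 ms; sum = 120.051 ms.
End-to-end = 127.3 ms.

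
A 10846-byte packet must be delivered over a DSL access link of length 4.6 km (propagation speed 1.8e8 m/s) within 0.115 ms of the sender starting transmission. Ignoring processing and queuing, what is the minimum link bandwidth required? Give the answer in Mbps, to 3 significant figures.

L = 86768 bits.
Propagation delay = 4600 / 180000000 = 0.0255556 ms.
Transmission budget = 0.115 − 0.0255556 = 0.0894444 ms.
R ≥ L / t_tx = 86768 bits / 8.94444e-05 s = 970 Mbps.

970 Mbps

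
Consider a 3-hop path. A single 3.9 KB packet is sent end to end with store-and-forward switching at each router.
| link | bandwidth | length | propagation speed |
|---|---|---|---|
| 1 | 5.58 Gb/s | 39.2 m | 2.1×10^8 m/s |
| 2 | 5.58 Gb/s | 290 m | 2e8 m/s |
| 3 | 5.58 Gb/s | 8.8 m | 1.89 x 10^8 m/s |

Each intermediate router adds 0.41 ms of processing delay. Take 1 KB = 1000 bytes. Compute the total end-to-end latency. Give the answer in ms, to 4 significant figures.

L = 31200 bits.
Transmission delay per hop = L/R = 31200/5580000000 = 0.0055914 ms; 3 hops → 0.0167742 ms.
Propagation delays (d/s per hop): 0.000186667, 0.00145, 4.65608e-05 ms; sum = 0.00168323 ms.
Processing at 2 router(s): 2 × 0.41 ms = 0.82 ms.
End-to-end = 0.8385 ms.

0.8385 ms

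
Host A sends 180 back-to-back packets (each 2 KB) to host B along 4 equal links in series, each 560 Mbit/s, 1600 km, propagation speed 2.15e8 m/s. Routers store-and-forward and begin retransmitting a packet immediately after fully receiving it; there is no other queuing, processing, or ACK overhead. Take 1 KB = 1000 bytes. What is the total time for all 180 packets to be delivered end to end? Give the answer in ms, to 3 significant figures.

Per-hop transmission t_tx = L/R = 16000/560000000 = 0.0285714 ms.
Per-hop propagation t_prop = 1600000/215000000 = 7.44186 ms.
Pipeline fill: first packet needs 4·t_tx to clear all hops; remaining 179 packets each add one t_tx.
Total = (4+180-1)·t_tx + 4·t_prop = 183·0.0285714 + 4·7.44186 = 35.0 ms.

35.0 ms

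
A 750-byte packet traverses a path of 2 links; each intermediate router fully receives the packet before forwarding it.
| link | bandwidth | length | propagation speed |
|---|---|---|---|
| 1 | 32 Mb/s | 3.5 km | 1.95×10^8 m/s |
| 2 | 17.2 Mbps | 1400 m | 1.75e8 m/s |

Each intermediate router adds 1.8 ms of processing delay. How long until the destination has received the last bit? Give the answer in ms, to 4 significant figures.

2.362 ms

L = 750 × 8 = 6000 bits.
Transmission delays (L/R per hop): 0.1875, 0.348837 ms; sum = 0.536337 ms.
Propagation delays (d/s per hop): 0.0179487, 0.008 ms; sum = 0.0259487 ms.
Processing at 1 router(s): 1 × 1.8 ms = 1.8 ms.
End-to-end = 2.362 ms.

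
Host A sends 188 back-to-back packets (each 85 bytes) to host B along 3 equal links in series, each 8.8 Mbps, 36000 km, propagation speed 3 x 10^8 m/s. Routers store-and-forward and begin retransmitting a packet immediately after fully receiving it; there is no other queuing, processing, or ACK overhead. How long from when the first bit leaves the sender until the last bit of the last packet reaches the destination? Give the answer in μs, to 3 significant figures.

Per-hop transmission t_tx = L/R = 680/8800000 = 77.2727 μs.
Per-hop propagation t_prop = 36000000/300000000 = 120000 μs.
Pipeline fill: first packet needs 3·t_tx to clear all hops; remaining 187 packets each add one t_tx.
Total = (3+188-1)·t_tx + 3·t_prop = 190·77.2727 + 3·120000 = 375000 μs.

375000 μs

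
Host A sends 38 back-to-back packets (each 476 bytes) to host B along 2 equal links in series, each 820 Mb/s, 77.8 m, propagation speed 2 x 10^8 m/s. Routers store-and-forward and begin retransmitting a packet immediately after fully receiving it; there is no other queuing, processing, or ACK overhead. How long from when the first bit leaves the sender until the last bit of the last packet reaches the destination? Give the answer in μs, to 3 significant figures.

Per-hop transmission t_tx = L/R = 3808/820000000 = 4.6439 μs.
Per-hop propagation t_prop = 77.8/200000000 = 0.389 μs.
Pipeline fill: first packet needs 2·t_tx to clear all hops; remaining 37 packets each add one t_tx.
Total = (2+38-1)·t_tx + 2·t_prop = 39·4.6439 + 2·0.389 = 182 μs.

182 μs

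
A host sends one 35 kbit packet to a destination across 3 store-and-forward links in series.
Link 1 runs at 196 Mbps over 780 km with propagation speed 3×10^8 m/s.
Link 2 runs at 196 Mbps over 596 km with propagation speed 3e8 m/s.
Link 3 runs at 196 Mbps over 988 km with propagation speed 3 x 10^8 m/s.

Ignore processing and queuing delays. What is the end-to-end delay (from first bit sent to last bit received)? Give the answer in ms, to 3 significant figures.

8.42 ms

L = 35000 bits.
Transmission delay per hop = L/R = 35000/196000000 = 0.178571 ms; 3 hops → 0.535714 ms.
Propagation delays (d/s per hop): 2.6, 1.98667, 3.29333 ms; sum = 7.88 ms.
End-to-end = 8.42 ms.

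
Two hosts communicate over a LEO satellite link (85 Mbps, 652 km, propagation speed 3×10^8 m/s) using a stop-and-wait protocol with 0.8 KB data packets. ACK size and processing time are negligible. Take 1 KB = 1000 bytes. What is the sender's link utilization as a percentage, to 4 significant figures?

t_tx = L/R = 6400/85000000 = 7.52941e-05 s.
t_prop = 652000/300000000 = 0.00217333 s; RTT = 0.00434667 s.
Cycle = t_tx + RTT = 0.00442196 s.
Utilization = t_tx / cycle = 7.52941e-05/0.00442196 = 1.703 %.

1.703 %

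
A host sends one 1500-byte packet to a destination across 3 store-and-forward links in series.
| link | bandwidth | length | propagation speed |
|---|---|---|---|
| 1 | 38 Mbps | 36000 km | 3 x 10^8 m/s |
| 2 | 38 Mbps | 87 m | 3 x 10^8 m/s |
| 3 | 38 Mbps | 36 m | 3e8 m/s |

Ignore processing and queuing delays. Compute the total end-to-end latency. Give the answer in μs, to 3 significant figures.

L = 1500 × 8 = 12000 bits.
Transmission delay per hop = L/R = 12000/38000000 = 315.789 μs; 3 hops → 947.368 μs.
Propagation delays (d/s per hop): 120000, 0.29, 0.12 μs; sum = 120000 μs.
End-to-end = 121000 μs.

121000 μs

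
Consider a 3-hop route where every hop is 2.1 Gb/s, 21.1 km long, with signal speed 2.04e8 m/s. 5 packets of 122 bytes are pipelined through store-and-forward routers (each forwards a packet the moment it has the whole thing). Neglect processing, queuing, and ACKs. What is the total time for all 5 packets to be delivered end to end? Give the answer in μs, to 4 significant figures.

313.5 μs

Per-hop transmission t_tx = L/R = 976/2100000000 = 0.464762 μs.
Per-hop propagation t_prop = 21100/204000000 = 103.431 μs.
Pipeline fill: first packet needs 3·t_tx to clear all hops; remaining 4 packets each add one t_tx.
Total = (3+5-1)·t_tx + 3·t_prop = 7·0.464762 + 3·103.431 = 313.5 μs.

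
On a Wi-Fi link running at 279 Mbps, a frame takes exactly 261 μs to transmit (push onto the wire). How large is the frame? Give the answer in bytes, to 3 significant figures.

L = R × t_tx = 279000000 b/s × 0.000261 s = 72819 bits.
In bytes: 72819 / 8 = 9100 bytes.

9100 bytes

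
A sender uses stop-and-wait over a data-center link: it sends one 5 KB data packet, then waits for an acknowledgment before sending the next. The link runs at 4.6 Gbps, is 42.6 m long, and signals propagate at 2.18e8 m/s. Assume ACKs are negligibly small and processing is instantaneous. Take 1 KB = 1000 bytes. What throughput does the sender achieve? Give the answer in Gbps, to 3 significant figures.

4.40 Gbps

t_tx = L/R = 40000/4600000000 = 8.69565e-06 s.
t_prop = 42.6/2.18e+08 = 1.95413e-07 s; RTT = 3.90826e-07 s.
Cycle = t_tx + RTT = 9.08648e-06 s.
Throughput = L / cycle = 40000 / 9.08648e-06 = 4.40 Gbps.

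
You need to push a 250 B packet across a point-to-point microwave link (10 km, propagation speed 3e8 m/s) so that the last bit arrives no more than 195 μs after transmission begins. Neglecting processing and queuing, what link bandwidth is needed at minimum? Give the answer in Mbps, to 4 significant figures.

L = 2000 bits.
Propagation delay = 10000 / 300000000 = 33.3333 μs.
Transmission budget = 195 − 33.3333 = 161.667 μs.
R ≥ L / t_tx = 2000 bits / 0.000161667 s = 12.37 Mbps.

12.37 Mbps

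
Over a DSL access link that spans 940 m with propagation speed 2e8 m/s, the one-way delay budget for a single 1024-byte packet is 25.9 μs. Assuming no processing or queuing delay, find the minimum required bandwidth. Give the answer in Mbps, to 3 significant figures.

L = 8192 bits.
Propagation delay = 940 / 200000000 = 4.7 μs.
Transmission budget = 25.9 − 4.7 = 21.2 μs.
R ≥ L / t_tx = 8192 bits / 2.12e-05 s = 386 Mbps.

386 Mbps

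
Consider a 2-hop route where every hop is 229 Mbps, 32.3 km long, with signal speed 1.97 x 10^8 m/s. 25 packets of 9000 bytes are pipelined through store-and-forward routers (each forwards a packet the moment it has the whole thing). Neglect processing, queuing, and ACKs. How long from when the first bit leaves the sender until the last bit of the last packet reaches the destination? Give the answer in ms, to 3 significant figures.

Per-hop transmission t_tx = L/R = 72000/229000000 = 0.31441 ms.
Per-hop propagation t_prop = 32300/197000000 = 0.163959 ms.
Pipeline fill: first packet needs 2·t_tx to clear all hops; remaining 24 packets each add one t_tx.
Total = (2+25-1)·t_tx + 2·t_prop = 26·0.31441 + 2·0.163959 = 8.50 ms.

8.50 ms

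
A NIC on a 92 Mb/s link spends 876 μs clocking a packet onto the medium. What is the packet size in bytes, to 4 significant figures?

10070 bytes

L = R × t_tx = 92000000 b/s × 0.000876 s = 80592 bits.
In bytes: 80592 / 8 = 10070 bytes.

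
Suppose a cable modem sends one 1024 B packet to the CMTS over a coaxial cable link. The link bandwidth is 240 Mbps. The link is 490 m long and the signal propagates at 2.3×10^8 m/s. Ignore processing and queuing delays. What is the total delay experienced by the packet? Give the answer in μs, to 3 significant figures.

36.3 μs

L = 1024 × 8 = 8192 bits.
Transmission delay = L/R = 8192 / 240000000 = 34.1333 μs.
Propagation delay = d/s = 490 m / 2.3e+08 m/s = 2.13043 μs.
Total = 36.3 μs.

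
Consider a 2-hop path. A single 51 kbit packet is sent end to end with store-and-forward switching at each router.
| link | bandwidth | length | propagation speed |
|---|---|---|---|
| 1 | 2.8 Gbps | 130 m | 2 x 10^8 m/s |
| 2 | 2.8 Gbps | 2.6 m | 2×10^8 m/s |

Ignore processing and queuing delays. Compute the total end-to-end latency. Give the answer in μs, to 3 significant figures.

L = 51000 bits.
Transmission delay per hop = L/R = 51000/2800000000 = 18.2143 μs; 2 hops → 36.4286 μs.
Propagation delays (d/s per hop): 0.65, 0.013 μs; sum = 0.663 μs.
End-to-end = 37.1 μs.

37.1 μs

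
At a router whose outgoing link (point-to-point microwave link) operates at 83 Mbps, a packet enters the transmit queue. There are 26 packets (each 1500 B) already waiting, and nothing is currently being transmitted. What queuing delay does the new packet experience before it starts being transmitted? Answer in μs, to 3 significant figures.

3760 μs

Each queued packet: L/R = 12000/83000000 = 144.578 μs.
26 queued → 3759.04 μs.
Queuing delay = 3760 μs.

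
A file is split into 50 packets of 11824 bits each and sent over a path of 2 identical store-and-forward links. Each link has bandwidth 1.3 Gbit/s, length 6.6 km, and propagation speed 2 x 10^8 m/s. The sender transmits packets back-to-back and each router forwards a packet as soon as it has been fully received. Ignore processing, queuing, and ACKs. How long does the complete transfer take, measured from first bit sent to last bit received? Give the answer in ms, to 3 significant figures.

Per-hop transmission t_tx = L/R = 11824/1300000000 = 0.00909538 ms.
Per-hop propagation t_prop = 6600/200000000 = 0.033 ms.
Pipeline fill: first packet needs 2·t_tx to clear all hops; remaining 49 packets each add one t_tx.
Total = (2+50-1)·t_tx + 2·t_prop = 51·0.00909538 + 2·0.033 = 0.530 ms.

0.530 ms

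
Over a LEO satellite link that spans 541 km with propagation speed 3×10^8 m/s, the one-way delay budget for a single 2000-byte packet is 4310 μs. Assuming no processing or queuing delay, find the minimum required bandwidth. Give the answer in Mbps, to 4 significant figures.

6.383 Mbps

L = 16000 bits.
Propagation delay = 541000 / 300000000 = 1803.33 μs.
Transmission budget = 4310 − 1803.33 = 2506.67 μs.
R ≥ L / t_tx = 16000 bits / 0.00250667 s = 6.383 Mbps.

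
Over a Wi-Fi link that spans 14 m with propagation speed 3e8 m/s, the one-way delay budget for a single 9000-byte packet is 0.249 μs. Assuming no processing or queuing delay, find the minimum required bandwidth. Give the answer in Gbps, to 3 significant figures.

356 Gbps

L = 72000 bits.
Propagation delay = 14 / 300000000 = 0.0466667 μs.
Transmission budget = 0.249 − 0.0466667 = 0.202333 μs.
R ≥ L / t_tx = 72000 bits / 2.02333e-07 s = 356 Gbps.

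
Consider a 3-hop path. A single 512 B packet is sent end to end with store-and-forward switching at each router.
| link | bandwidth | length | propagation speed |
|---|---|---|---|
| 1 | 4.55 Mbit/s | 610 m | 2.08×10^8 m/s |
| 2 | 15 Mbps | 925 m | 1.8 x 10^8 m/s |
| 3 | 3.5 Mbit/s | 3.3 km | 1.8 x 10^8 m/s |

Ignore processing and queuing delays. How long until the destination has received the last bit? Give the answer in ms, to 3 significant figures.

2.37 ms

L = 512 × 8 = 4096 bits.
Transmission delays (L/R per hop): 0.90022, 0.273067, 1.17029 ms; sum = 2.34357 ms.
Propagation delays (d/s per hop): 0.00293269, 0.00513889, 0.0183333 ms; sum = 0.0264049 ms.
End-to-end = 2.37 ms.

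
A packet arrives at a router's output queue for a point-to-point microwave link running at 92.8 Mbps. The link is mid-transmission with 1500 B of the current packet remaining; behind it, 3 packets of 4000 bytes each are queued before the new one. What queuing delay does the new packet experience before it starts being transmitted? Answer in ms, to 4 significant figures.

Each queued packet: L/R = 32000/92800000 = 0.344828 ms.
3 queued → 1.03448 ms.
Plus remaining 12000 bits of current packet: 0.12931 ms.
Queuing delay = 1.164 ms.

1.164 ms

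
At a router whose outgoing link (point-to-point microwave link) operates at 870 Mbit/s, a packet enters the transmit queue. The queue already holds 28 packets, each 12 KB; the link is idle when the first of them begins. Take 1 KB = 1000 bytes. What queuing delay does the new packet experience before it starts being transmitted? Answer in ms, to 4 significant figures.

3.090 ms

Each queued packet: L/R = 96000/870000000 = 0.110345 ms.
28 queued → 3.08966 ms.
Queuing delay = 3.090 ms.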